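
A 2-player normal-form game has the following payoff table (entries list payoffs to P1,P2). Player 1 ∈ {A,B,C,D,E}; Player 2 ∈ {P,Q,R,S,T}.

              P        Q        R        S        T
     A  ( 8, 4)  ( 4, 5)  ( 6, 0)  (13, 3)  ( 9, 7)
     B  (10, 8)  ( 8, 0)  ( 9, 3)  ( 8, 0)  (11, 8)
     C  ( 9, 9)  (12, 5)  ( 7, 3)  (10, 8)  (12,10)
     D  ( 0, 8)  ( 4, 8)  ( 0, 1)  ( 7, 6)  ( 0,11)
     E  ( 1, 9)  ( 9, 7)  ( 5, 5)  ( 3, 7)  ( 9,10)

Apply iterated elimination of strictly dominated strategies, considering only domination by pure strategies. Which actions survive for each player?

Remaining: P1:{B,C} P2:{P,T}

P1 drop D (B beats it: P:10>0 Q:8>4 R:9>0 S:8>7 T:11>0)
P1 drop E (C beats it: P:9>1 Q:12>9 R:7>5 S:10>3 T:12>9)
P2 drop Q (T beats it: A:7>5 B:8>0 C:10>5)
P2 drop R (P beats it: A:4>0 B:8>3 C:9>3)
P2 drop S (P beats it: A:4>3 B:8>0 C:9>8)
P1 drop A (B beats it: P:10>8 T:11>9)
P1→{B,C} P2→{P,T}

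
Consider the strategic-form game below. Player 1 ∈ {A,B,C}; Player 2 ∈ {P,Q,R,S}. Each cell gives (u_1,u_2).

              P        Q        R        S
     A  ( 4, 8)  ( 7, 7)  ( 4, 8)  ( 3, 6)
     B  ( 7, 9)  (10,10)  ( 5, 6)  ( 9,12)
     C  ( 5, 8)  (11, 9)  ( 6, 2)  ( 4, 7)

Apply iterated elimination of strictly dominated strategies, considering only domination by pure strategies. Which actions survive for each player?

Remaining: P1:{B,C} P2:{Q,S}

P1 drop A (B beats it: P:7>4 Q:10>7 R:5>4 S:9>3)
P2 drop P (Q beats it: B:10>9 C:9>8)
P2 drop R (Q beats it: B:10>6 C:9>2)
P1→{B,C} P2→{Q,S}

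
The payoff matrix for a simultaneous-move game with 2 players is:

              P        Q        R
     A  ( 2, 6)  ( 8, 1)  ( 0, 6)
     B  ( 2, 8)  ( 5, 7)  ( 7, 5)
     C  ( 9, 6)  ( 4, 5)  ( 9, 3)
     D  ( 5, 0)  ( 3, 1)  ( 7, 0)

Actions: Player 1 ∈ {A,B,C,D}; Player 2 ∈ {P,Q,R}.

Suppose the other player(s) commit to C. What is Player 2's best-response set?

BR_2 = {P}

u_2(P vs C) = 6
u_2(Q vs C) = 5
u_2(R vs C) = 3
max payoff 6 at {P}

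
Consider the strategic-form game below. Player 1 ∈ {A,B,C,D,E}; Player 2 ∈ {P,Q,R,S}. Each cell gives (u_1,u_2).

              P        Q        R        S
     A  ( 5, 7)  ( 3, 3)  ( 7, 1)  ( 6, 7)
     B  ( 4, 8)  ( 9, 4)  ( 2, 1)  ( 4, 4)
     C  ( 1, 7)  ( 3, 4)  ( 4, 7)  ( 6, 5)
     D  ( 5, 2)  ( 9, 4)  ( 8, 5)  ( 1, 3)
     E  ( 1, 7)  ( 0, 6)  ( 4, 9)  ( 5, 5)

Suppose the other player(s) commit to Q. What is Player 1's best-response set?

u_1(A vs Q) = 3
u_1(B vs Q) = 9
u_1(C vs Q) = 3
u_1(D vs Q) = 9
u_1(E vs Q) = 0
max payoff 9 at {B,D}

BR_1 = {B,D}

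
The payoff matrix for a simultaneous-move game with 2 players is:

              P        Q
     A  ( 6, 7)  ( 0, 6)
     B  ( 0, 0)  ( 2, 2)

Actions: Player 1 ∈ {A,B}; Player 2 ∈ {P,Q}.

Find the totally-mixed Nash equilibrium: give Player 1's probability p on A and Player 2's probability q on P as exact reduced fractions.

P1 indiff ⇒ q·6+(1-q)·0 = q·0+(1-q)·2 ⇒ q(6) = (1-q)(2) ⇒ q = 1/4
P2 indiff ⇒ p·7+(1-p)·0 = p·6+(1-p)·2 ⇒ p(1) = (1-p)(2) ⇒ p = 2/3

p=2/3, q=1/4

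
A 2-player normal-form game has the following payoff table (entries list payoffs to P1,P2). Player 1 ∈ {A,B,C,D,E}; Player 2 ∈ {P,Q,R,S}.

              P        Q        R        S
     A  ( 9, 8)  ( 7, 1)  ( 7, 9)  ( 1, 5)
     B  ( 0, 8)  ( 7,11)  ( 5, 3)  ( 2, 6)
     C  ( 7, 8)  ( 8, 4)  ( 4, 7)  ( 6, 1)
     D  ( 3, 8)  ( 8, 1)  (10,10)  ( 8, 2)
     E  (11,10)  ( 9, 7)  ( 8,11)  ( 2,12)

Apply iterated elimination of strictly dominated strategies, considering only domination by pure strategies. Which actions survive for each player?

P1 drop A (E beats it: P:11>9 Q:9>7 R:8>7 S:2>1)
P1 drop B (D beats it: P:3>0 Q:8>7 R:10>5 S:8>2)
P2 drop Q (P beats it: C:8>4 D:8>1 E:10>7)
P1→{C,D,E} P2→{P,R,S}

Remaining: P1:{C,D,E} P2:{P,R,S}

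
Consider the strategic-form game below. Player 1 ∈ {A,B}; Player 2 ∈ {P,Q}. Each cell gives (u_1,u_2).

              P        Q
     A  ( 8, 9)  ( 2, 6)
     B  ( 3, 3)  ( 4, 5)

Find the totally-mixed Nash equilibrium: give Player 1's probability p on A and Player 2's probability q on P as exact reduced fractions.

(p,q) = (2/5, 2/7)

P1 indiff ⇒ q·8+(1-q)·2 = q·3+(1-q)·4 ⇒ q(5) = (1-q)(2) ⇒ q = 2/7
P2 indiff ⇒ p·9+(1-p)·3 = p·6+(1-p)·5 ⇒ p(3) = (1-p)(2) ⇒ p = 2/5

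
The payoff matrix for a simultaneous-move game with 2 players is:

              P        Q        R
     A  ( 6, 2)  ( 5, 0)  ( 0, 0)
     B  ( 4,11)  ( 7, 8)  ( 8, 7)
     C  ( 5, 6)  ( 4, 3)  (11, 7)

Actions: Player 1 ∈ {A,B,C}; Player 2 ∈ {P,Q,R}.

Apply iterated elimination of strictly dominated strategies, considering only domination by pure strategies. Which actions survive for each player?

P2 drop Q (P beats it: A:2>0 B:11>8 C:6>3)
P1 drop B (C beats it: P:5>4 R:11>8)
P1→{A,C} P2→{P,R}

IESDS → P1:{A,C} P2:{P,R}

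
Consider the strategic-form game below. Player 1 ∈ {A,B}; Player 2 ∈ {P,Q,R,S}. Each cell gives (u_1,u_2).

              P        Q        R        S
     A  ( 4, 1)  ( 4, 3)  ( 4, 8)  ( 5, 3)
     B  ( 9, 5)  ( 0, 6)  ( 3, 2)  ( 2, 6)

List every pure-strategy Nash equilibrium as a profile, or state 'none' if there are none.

Nash profiles: (A,R)

(A,P): not NE [P1→B gives 9>4; P2→R gives 8>1]
(A,Q): not NE [P2→R gives 8>3]
(A,R): NE
(A,S): not NE [P2→R gives 8>3]
(B,P): not NE [P2→S gives 6>5]
(B,Q): not NE [P1→A gives 4>0]
(B,R): not NE [P1→A gives 4>3; P2→S gives 6>2]
(B,S): not NE [P1→A gives 5>2]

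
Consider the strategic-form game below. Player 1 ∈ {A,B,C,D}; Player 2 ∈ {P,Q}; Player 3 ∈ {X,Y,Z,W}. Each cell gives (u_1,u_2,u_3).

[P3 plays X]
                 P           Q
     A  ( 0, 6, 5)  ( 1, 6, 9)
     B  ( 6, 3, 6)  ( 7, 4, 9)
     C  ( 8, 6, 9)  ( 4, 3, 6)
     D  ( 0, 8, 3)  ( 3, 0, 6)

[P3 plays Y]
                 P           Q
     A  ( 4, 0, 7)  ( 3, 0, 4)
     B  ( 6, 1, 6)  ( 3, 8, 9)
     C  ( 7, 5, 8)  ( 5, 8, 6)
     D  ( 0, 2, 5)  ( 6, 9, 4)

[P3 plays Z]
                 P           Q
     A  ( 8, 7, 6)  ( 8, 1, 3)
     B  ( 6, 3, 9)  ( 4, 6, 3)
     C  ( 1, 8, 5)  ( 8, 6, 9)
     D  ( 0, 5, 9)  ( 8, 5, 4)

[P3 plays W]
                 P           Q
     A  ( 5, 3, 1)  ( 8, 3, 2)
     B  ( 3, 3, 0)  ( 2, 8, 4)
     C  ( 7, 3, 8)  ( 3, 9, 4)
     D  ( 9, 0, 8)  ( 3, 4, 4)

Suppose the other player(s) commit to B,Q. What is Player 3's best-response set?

u_3(X vs B,Q) = 9
u_3(Y vs B,Q) = 9
u_3(Z vs B,Q) = 3
u_3(W vs B,Q) = 4
max payoff 9 at {X,Y}

argmax u_3 = {X,Y}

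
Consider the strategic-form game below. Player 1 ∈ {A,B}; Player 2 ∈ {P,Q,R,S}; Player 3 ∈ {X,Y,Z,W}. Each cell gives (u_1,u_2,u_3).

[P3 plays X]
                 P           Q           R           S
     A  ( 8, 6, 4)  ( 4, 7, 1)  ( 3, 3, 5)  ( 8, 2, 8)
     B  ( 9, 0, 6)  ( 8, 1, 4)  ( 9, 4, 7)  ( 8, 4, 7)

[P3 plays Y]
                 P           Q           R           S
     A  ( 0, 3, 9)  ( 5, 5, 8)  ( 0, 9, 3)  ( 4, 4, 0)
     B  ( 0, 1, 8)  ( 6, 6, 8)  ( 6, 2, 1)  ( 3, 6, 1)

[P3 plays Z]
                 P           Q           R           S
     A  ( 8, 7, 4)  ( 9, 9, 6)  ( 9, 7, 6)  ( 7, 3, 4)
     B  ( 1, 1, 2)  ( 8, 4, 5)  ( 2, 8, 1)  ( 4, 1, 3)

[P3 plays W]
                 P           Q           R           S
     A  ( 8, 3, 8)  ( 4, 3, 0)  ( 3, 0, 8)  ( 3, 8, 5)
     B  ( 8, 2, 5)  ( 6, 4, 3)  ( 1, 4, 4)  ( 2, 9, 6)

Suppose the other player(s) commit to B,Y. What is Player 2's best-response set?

argmax u_2 = {Q,S}

u_2(P vs B,Y) = 1
u_2(Q vs B,Y) = 6
u_2(R vs B,Y) = 2
u_2(S vs B,Y) = 6
max payoff 6 at {Q,S}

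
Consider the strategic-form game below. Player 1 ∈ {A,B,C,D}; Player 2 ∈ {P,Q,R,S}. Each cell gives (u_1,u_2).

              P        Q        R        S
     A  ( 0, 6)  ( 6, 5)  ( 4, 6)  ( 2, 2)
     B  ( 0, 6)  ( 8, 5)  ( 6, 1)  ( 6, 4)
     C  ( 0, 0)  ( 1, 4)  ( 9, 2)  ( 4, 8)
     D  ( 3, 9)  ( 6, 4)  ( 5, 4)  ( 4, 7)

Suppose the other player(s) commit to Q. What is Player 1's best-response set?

u_1(A vs Q) = 6
u_1(B vs Q) = 8
u_1(C vs Q) = 1
u_1(D vs Q) = 6
max payoff 8 at {B}

argmax u_1 = {B}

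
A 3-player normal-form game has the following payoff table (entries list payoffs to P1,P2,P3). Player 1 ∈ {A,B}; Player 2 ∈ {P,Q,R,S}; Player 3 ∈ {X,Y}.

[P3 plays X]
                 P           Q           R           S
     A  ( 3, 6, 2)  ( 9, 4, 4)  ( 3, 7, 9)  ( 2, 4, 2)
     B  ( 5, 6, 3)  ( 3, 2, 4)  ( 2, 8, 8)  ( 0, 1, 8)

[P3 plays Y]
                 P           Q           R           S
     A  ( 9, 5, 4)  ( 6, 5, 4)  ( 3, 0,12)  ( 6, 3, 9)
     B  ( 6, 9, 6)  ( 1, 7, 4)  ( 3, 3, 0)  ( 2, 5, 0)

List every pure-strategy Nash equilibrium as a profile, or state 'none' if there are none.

(A,P,X): not NE [P1→B gives 5>3; P2→R gives 7>6; P3→Y gives 4>2]
(A,P,Y): NE
(A,Q,X): not NE [P2→R gives 7>4]
(A,Q,Y): NE
(A,R,X): not NE [P3→Y gives 12>9]
(A,R,Y): not NE [P2→Q gives 5>0]
(A,S,X): not NE [P2→R gives 7>4; P3→Y gives 9>2]
(A,S,Y): not NE [P2→Q gives 5>3]
(B,P,X): not NE [P2→R gives 8>6; P3→Y gives 6>3]
(B,P,Y): not NE [P1→A gives 9>6]
(B,Q,X): not NE [P1→A gives 9>3; P2→R gives 8>2]
(B,Q,Y): not NE [P1→A gives 6>1; P2→P gives 9>7]
(B,R,X): not NE [P1→A gives 3>2]
(B,R,Y): not NE [P2→P gives 9>3; P3→X gives 8>0]
(B,S,X): not NE [P1→A gives 2>0; P2→R gives 8>1]
(B,S,Y): not NE [P1→A gives 6>2; P2→P gives 9>5; P3→X gives 8>0]

NE set: (A,P,Y), (A,Q,Y)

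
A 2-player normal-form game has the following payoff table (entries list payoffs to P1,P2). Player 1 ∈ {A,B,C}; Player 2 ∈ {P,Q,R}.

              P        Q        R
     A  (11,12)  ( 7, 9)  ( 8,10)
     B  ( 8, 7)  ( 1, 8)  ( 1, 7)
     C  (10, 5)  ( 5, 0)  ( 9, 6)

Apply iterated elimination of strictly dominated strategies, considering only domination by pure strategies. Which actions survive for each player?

IESDS → P1:{A,C} P2:{P,R}

P1 drop B (A beats it: P:11>8 Q:7>1 R:8>1)
P2 drop Q (P beats it: A:12>9 C:5>0)
P1→{A,C} P2→{P,R}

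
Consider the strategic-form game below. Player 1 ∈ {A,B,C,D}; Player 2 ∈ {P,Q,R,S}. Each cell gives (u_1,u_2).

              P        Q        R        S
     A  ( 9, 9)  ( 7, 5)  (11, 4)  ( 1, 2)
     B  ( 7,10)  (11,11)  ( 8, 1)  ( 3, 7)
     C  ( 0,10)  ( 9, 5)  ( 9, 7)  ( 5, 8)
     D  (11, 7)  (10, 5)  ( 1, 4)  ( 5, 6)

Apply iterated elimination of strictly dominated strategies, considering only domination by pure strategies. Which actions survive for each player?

Survivors P1:{B,D} P2:{P,Q}

P2 drop R (P beats it: A:9>4 B:10>1 C:10>7 D:7>4)
P1 drop A (D beats it: P:11>9 Q:10>7 S:5>1)
P2 drop S (P beats it: B:10>7 C:10>8 D:7>6)
P1 drop C (B beats it: P:7>0 Q:11>9)
P1→{B,D} P2→{P,Q}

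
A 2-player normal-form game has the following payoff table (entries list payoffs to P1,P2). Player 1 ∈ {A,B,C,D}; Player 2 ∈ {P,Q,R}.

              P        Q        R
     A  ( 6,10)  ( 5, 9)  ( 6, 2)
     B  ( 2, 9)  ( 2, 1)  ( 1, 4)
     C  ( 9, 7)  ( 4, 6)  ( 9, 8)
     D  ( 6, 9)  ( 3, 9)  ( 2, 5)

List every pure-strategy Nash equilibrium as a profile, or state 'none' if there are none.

PSNE = {(C,R)}

(A,P): not NE [P1→C gives 9>6]
(A,Q): not NE [P2→P gives 10>9]
(A,R): not NE [P1→C gives 9>6; P2→P gives 10>2]
(B,P): not NE [P1→C gives 9>2]
(B,Q): not NE [P1→A gives 5>2; P2→P gives 9>1]
(B,R): not NE [P1→C gives 9>1; P2→P gives 9>4]
(C,P): not NE [P2→R gives 8>7]
(C,Q): not NE [P1→A gives 5>4; P2→R gives 8>6]
(C,R): NE
(D,P): not NE [P1→C gives 9>6]
(D,Q): not NE [P1→A gives 5>3]
(D,R): not NE [P1→C gives 9>2; P2→Q gives 9>5]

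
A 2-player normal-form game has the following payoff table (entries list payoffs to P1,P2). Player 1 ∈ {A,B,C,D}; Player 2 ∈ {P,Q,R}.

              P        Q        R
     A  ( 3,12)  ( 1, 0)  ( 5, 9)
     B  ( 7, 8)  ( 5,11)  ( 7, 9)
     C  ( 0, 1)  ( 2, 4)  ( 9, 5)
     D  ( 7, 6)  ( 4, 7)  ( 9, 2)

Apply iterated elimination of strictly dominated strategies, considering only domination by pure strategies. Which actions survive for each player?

Survivors P1:{B,C,D} P2:{Q,R}

P1 drop A (B beats it: P:7>3 Q:5>1 R:7>5)
P2 drop P (Q beats it: B:11>8 C:4>1 D:7>6)
P1→{B,C,D} P2→{Q,R}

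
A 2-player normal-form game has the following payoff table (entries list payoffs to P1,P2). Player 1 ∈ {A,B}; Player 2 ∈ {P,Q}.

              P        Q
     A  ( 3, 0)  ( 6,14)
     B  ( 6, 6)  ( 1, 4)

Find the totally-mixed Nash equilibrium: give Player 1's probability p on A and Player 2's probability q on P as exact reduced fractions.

P1 mixes 1/8 on A; P2 mixes 5/8 on P

P1 indiff ⇒ q·3+(1-q)·6 = q·6+(1-q)·1 ⇒ q(-3) = (1-q)(-5) ⇒ q = 5/8
P2 indiff ⇒ p·0+(1-p)·6 = p·14+(1-p)·4 ⇒ p(-14) = (1-p)(-2) ⇒ p = 1/8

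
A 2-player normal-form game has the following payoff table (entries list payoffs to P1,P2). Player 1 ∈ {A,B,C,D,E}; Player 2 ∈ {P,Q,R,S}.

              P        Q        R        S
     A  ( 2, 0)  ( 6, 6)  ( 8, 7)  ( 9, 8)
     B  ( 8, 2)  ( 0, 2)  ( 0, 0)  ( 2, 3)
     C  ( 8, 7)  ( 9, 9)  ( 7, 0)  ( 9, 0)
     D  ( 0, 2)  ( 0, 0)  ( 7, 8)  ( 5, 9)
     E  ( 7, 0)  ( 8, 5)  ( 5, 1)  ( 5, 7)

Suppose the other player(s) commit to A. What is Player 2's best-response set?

BR_2 = {S}

u_2(P vs A) = 0
u_2(Q vs A) = 6
u_2(R vs A) = 7
u_2(S vs A) = 8
max payoff 8 at {S}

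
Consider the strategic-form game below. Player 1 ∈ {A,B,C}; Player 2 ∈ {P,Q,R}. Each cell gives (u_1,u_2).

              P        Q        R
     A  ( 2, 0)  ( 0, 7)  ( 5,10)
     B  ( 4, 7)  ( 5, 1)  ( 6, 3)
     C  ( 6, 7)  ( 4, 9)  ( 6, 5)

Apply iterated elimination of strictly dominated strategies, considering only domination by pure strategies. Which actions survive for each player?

Remaining: P1:{B,C} P2:{P,Q}

P1 drop A (B beats it: P:4>2 Q:5>0 R:6>5)
P2 drop R (P beats it: B:7>3 C:7>5)
P1→{B,C} P2→{P,Q}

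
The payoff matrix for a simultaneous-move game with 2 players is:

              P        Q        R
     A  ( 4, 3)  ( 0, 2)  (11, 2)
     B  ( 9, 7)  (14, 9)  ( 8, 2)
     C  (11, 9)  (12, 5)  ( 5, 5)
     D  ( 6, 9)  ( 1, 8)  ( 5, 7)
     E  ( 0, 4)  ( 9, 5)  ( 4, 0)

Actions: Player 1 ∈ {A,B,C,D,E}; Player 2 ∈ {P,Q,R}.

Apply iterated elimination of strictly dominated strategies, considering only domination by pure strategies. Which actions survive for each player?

Remaining: P1:{B,C} P2:{P,Q}

P1 drop D (B beats it: P:9>6 Q:14>1 R:8>5)
P1 drop E (B beats it: P:9>0 Q:14>9 R:8>4)
P2 drop R (P beats it: A:3>2 B:7>2 C:9>5)
P1 drop A (B beats it: P:9>4 Q:14>0)
P1→{B,C} P2→{P,Q}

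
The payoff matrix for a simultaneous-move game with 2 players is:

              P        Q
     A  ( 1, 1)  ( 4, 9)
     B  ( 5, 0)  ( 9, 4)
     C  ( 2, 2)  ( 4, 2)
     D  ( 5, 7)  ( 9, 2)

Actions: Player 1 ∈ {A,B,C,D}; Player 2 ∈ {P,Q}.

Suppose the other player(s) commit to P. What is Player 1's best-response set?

P1 best: {B,D}

u_1(A vs P) = 1
u_1(B vs P) = 5
u_1(C vs P) = 2
u_1(D vs P) = 5
max payoff 5 at {B,D}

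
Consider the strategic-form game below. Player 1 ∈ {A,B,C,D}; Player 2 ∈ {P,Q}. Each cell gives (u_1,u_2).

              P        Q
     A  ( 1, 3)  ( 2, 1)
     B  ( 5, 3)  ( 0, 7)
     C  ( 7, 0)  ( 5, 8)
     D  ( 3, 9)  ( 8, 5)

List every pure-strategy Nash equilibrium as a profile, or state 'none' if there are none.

PSNE: ∅

(A,P): not NE [P1→C gives 7>1]
(A,Q): not NE [P1→D gives 8>2; P2→P gives 3>1]
(B,P): not NE [P1→C gives 7>5; P2→Q gives 7>3]
(B,Q): not NE [P1→D gives 8>0]
(C,P): not NE [P2→Q gives 8>0]
(C,Q): not NE [P1→D gives 8>5]
(D,P): not NE [P1→C gives 7>3]
(D,Q): not NE [P2→P gives 9>5]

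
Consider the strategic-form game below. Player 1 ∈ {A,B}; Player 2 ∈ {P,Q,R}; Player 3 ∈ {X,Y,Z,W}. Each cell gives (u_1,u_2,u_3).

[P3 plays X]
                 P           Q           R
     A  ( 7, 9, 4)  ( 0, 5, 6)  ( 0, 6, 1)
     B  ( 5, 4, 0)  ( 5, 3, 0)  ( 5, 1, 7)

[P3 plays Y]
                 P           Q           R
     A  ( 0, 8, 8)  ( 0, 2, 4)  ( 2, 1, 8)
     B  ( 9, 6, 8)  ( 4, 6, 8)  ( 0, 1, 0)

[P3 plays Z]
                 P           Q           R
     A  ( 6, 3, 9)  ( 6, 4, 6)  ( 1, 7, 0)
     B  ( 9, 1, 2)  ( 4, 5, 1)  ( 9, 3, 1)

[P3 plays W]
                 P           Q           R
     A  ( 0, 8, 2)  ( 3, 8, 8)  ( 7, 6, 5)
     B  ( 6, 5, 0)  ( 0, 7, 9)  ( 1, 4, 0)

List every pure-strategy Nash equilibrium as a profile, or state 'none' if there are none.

Nash profiles: (A,Q,W), (B,P,Y)

(A,P,X): not NE [P3→Z gives 9>4]
(A,P,Y): not NE [P1→B gives 9>0; P3→Z gives 9>8]
(A,P,Z): not NE [P1→B gives 9>6; P2→R gives 7>3]
(A,P,W): not NE [P1→B gives 6>0; P3→Z gives 9>2]
(A,Q,X): not NE [P1→B gives 5>0; P2→P gives 9>5; P3→W gives 8>6]
(A,Q,Y): not NE [P1→B gives 4>0; P2→P gives 8>2; P3→W gives 8>4]
(A,Q,Z): not NE [P2→R gives 7>4; P3→W gives 8>6]
(A,Q,W): NE
(A,R,X): not NE [P1→B gives 5>0; P2→P gives 9>6; P3→Y gives 8>1]
(A,R,Y): not NE [P2→P gives 8>1]
(A,R,Z): not NE [P1→B gives 9>1; P3→Y gives 8>0]
(A,R,W): not NE [P2→Q gives 8>6; P3→Y gives 8>5]
(B,P,X): not NE [P1→A gives 7>5; P3→Y gives 8>0]
(B,P,Y): NE
(B,P,Z): not NE [P2→Q gives 5>1; P3→Y gives 8>2]
(B,P,W): not NE [P2→Q gives 7>5; P3→Y gives 8>0]
(B,Q,X): not NE [P2→P gives 4>3; P3→W gives 9>0]
(B,Q,Y): not NE [P3→W gives 9>8]
(B,Q,Z): not NE [P1→A gives 6>4; P3→W gives 9>1]
(B,Q,W): not NE [P1→A gives 3>0]
(B,R,X): not NE [P2→P gives 4>1]
(B,R,Y): not NE [P1→A gives 2>0; P2→Q gives 6>1; P3→X gives 7>0]
(B,R,Z): not NE [P2→Q gives 5>3; P3→X gives 7>1]
(B,R,W): not NE [P1→A gives 7>1; P2→Q gives 7>4; P3→X gives 7>0]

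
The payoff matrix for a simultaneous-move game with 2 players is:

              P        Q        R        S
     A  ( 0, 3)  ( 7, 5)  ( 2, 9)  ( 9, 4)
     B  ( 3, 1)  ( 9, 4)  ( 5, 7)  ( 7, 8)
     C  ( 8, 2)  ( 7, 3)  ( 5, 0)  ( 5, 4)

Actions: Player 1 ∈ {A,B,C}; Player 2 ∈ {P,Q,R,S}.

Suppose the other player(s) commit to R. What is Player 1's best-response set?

P1 best: {B,C}

u_1(A vs R) = 2
u_1(B vs R) = 5
u_1(C vs R) = 5
max payoff 5 at {B,C}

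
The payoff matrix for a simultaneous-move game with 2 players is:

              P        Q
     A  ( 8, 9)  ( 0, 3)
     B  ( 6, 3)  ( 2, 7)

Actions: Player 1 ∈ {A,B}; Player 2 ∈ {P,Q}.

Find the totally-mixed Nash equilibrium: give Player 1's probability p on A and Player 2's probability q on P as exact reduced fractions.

(p,q) = (2/5, 1/2)

P1 indiff ⇒ q·8+(1-q)·0 = q·6+(1-q)·2 ⇒ q(2) = (1-q)(2) ⇒ q = 1/2
P2 indiff ⇒ p·9+(1-p)·3 = p·3+(1-p)·7 ⇒ p(6) = (1-p)(4) ⇒ p = 2/5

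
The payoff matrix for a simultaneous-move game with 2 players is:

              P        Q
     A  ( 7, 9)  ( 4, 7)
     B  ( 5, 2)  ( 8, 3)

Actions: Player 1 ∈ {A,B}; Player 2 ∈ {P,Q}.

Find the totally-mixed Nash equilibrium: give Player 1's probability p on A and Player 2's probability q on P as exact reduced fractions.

p=1/3, q=2/3

P1 indiff ⇒ q·7+(1-q)·4 = q·5+(1-q)·8 ⇒ q(2) = (1-q)(4) ⇒ q = 2/3
P2 indiff ⇒ p·9+(1-p)·2 = p·7+(1-p)·3 ⇒ p(2) = (1-p)(1) ⇒ p = 1/3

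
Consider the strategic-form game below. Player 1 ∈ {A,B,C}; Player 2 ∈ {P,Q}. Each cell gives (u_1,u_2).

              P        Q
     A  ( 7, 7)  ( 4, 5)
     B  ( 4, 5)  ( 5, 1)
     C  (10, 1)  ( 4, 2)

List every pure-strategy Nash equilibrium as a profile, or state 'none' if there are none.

(A,P): not NE [P1→C gives 10>7]
(A,Q): not NE [P1→B gives 5>4; P2→P gives 7>5]
(B,P): not NE [P1→C gives 10>4]
(B,Q): not NE [P2→P gives 5>1]
(C,P): not NE [P2→Q gives 2>1]
(C,Q): not NE [P1→B gives 5>4]

Equilibria: none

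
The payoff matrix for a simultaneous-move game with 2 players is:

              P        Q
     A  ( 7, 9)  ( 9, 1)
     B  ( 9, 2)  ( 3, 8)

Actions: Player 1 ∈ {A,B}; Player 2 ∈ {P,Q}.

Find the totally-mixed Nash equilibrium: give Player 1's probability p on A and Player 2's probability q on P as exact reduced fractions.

P1 indiff ⇒ q·7+(1-q)·9 = q·9+(1-q)·3 ⇒ q(-2) = (1-q)(-6) ⇒ q = 3/4
P2 indiff ⇒ p·9+(1-p)·2 = p·1+(1-p)·8 ⇒ p(8) = (1-p)(6) ⇒ p = 3/7

P1 mixes 3/7 on A; P2 mixes 3/4 on P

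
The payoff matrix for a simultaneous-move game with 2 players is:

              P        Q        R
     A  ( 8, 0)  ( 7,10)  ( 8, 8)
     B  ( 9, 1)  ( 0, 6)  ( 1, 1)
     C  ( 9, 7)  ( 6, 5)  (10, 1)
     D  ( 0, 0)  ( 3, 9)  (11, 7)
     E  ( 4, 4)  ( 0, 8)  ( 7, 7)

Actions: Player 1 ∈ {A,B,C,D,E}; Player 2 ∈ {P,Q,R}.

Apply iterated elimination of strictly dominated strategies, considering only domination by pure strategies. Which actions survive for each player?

Survivors P1:{A,B,C} P2:{P,Q}

P1 drop E (A beats it: P:8>4 Q:7>0 R:8>7)
P2 drop R (Q beats it: A:10>8 B:6>1 C:5>1 D:9>7)
P1 drop D (A beats it: P:8>0 Q:7>3)
P1→{A,B,C} P2→{P,Q}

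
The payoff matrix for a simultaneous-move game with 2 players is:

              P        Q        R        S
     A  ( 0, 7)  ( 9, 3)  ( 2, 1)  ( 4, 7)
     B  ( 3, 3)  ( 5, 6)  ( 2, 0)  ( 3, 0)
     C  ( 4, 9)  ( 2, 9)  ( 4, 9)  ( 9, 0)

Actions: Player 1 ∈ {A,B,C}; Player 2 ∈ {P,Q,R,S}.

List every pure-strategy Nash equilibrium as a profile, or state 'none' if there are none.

Nash profiles: (C,P), (C,R)

(A,P): not NE [P1→C gives 4>0]
(A,Q): not NE [P2→S gives 7>3]
(A,R): not NE [P1→C gives 4>2; P2→S gives 7>1]
(A,S): not NE [P1→C gives 9>4]
(B,P): not NE [P1→C gives 4>3; P2→Q gives 6>3]
(B,Q): not NE [P1→A gives 9>5]
(B,R): not NE [P1→C gives 4>2; P2→Q gives 6>0]
(B,S): not NE [P1→C gives 9>3; P2→Q gives 6>0]
(C,P): NE
(C,Q): not NE [P1→A gives 9>2]
(C,R): NE
(C,S): not NE [P2→R gives 9>0]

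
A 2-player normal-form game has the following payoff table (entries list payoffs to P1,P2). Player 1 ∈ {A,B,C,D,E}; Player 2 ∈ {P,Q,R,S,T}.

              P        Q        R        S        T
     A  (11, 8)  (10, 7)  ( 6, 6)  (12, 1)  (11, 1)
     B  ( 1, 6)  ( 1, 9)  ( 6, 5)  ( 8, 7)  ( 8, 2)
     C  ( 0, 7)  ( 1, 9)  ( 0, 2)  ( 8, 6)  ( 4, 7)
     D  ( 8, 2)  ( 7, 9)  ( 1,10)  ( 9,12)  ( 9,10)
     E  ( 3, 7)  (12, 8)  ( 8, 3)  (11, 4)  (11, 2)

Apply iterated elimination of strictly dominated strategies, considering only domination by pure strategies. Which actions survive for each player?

Remaining: P1:{A,E} P2:{P,Q}

P1 drop B (E beats it: P:3>1 Q:12>1 R:8>6 S:11>8 T:11>8)
P1 drop C (A beats it: P:11>0 Q:10>1 R:6>0 S:12>8 T:11>4)
P1 drop D (A beats it: P:11>8 Q:10>7 R:6>1 S:12>9 T:11>9)
P2 drop R (P beats it: A:8>6 E:7>3)
P2 drop S (P beats it: A:8>1 E:7>4)
P2 drop T (P beats it: A:8>1 E:7>2)
P1→{A,E} P2→{P,Q}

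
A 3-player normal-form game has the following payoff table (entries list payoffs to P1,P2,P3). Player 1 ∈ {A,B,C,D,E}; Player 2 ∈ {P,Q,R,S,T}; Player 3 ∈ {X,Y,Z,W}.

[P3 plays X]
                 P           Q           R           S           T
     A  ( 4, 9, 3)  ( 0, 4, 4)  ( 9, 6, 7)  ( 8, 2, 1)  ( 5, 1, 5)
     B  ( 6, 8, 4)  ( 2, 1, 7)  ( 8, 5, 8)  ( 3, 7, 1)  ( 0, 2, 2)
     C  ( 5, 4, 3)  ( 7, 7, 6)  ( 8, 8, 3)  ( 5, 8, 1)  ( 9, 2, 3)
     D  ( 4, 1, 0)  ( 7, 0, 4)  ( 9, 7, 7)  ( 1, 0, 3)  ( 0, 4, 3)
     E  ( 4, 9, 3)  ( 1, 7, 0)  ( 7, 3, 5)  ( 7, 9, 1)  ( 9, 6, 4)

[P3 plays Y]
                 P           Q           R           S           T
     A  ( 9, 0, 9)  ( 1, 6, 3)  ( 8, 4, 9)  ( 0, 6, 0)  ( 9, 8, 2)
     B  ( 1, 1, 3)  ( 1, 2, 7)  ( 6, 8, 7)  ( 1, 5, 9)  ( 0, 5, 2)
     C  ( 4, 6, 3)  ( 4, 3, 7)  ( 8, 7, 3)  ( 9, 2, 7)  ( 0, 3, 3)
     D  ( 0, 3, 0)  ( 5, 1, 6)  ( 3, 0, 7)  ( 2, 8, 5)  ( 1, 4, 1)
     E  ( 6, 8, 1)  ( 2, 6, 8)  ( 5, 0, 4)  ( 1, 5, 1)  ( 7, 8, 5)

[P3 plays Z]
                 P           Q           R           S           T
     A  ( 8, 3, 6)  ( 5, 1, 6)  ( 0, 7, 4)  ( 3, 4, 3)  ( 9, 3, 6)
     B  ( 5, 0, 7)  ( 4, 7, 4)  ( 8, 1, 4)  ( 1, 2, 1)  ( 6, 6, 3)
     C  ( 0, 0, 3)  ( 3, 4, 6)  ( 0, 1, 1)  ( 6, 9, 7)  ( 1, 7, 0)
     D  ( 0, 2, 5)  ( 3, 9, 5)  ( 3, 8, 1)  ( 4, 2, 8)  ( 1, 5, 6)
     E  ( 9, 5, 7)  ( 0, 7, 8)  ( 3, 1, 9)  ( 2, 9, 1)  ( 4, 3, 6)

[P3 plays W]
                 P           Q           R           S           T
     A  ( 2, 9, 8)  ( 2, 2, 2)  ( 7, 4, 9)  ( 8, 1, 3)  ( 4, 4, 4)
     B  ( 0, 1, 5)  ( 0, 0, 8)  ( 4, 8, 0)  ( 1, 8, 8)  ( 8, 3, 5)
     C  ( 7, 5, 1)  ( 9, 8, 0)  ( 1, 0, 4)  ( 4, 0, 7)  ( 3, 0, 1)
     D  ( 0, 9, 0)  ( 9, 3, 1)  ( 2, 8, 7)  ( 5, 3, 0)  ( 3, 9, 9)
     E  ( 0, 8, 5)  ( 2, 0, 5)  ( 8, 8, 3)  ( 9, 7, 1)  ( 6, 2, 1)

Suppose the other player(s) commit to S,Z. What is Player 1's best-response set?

BR_1 = {C}

u_1(A vs S,Z) = 3
u_1(B vs S,Z) = 1
u_1(C vs S,Z) = 6
u_1(D vs S,Z) = 4
u_1(E vs S,Z) = 2
max payoff 6 at {C}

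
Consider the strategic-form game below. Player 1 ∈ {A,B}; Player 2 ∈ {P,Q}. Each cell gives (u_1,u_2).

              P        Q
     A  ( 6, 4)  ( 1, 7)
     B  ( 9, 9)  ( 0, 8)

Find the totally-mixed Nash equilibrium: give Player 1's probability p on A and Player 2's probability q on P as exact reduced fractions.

p=1/4, q=1/4

P1 indiff ⇒ q·6+(1-q)·1 = q·9+(1-q)·0 ⇒ q(-3) = (1-q)(-1) ⇒ q = 1/4
P2 indiff ⇒ p·4+(1-p)·9 = p·7+(1-p)·8 ⇒ p(-3) = (1-p)(-1) ⇒ p = 1/4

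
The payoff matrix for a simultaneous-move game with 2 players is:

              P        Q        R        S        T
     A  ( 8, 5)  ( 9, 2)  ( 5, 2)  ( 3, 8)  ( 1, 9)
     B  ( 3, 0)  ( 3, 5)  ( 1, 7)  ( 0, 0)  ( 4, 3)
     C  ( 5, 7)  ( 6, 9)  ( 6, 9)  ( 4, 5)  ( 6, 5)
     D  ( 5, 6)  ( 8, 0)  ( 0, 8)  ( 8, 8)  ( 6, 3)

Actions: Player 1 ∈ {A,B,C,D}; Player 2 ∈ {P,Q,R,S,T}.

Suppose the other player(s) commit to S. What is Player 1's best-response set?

u_1(A vs S) = 3
u_1(B vs S) = 0
u_1(C vs S) = 4
u_1(D vs S) = 8
max payoff 8 at {D}

BR_1 = {D}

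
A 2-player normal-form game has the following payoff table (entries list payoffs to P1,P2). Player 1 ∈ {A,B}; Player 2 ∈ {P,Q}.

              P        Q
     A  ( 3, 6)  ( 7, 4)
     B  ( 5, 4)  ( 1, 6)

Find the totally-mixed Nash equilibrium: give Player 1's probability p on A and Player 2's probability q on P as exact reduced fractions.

P1 indiff ⇒ q·3+(1-q)·7 = q·5+(1-q)·1 ⇒ q(-2) = (1-q)(-6) ⇒ q = 3/4
P2 indiff ⇒ p·6+(1-p)·4 = p·4+(1-p)·6 ⇒ p(2) = (1-p)(2) ⇒ p = 1/2

(p,q) = (1/2, 3/4)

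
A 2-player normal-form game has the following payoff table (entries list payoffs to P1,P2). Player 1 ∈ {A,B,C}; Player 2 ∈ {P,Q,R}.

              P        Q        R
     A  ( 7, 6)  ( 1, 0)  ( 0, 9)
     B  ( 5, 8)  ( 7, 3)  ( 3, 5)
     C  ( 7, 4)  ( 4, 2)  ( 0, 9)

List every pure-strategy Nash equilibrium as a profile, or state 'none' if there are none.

PSNE: ∅

(A,P): not NE [P2→R gives 9>6]
(A,Q): not NE [P1→B gives 7>1; P2→R gives 9>0]
(A,R): not NE [P1→B gives 3>0]
(B,P): not NE [P1→C gives 7>5]
(B,Q): not NE [P2→P gives 8>3]
(B,R): not NE [P2→P gives 8>5]
(C,P): not NE [P2→R gives 9>4]
(C,Q): not NE [P1→B gives 7>4; P2→R gives 9>2]
(C,R): not NE [P1→B gives 3>0]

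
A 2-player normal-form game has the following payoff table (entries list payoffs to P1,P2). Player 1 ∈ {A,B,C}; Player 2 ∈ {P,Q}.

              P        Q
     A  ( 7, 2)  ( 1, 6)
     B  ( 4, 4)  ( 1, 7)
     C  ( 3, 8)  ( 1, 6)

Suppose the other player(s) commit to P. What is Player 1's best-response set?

u_1(A vs P) = 7
u_1(B vs P) = 4
u_1(C vs P) = 3
max payoff 7 at {A}

BR_1 = {A}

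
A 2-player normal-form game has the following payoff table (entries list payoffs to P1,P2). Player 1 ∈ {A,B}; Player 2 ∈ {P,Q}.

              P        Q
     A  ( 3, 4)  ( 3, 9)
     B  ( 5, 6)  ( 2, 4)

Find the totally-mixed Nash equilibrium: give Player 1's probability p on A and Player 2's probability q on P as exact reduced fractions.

P1 indiff ⇒ q·3+(1-q)·3 = q·5+(1-q)·2 ⇒ q(-2) = (1-q)(-1) ⇒ q = 1/3
P2 indiff ⇒ p·4+(1-p)·6 = p·9+(1-p)·4 ⇒ p(-5) = (1-p)(-2) ⇒ p = 2/7

(p,q) = (2/7, 1/3)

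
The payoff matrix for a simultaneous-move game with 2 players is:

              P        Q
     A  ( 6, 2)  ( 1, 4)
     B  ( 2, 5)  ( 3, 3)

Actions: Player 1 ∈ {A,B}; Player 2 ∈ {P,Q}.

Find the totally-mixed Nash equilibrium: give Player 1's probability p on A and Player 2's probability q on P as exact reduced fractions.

P1 mixes 1/2 on A; P2 mixes 1/3 on P

P1 indiff ⇒ q·6+(1-q)·1 = q·2+(1-q)·3 ⇒ q(4) = (1-q)(2) ⇒ q = 1/3
P2 indiff ⇒ p·2+(1-p)·5 = p·4+(1-p)·3 ⇒ p(-2) = (1-p)(-2) ⇒ p = 1/2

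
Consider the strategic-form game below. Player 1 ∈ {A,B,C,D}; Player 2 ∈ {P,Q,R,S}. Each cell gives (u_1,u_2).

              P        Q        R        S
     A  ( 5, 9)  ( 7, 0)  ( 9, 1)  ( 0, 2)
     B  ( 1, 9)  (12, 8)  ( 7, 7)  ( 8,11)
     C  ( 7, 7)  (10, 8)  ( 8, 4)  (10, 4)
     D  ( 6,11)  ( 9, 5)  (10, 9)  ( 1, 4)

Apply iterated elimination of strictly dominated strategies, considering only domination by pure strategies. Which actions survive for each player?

Survivors P1:{B,C} P2:{P,Q,S}

P1 drop A (D beats it: P:6>5 Q:9>7 R:10>9 S:1>0)
P2 drop R (P beats it: B:9>7 C:7>4 D:11>9)
P1 drop D (C beats it: P:7>6 Q:10>9 S:10>1)
P1→{B,C} P2→{P,Q,S}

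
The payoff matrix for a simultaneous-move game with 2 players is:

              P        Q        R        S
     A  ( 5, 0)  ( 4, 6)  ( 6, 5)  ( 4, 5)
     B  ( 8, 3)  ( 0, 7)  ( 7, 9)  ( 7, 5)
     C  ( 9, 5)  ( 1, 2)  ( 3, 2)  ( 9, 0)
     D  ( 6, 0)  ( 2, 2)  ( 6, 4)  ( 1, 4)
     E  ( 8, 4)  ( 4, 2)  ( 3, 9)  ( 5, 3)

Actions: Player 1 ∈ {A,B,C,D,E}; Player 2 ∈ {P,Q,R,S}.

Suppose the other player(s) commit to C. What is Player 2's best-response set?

argmax u_2 = {P}

u_2(P vs C) = 5
u_2(Q vs C) = 2
u_2(R vs C) = 2
u_2(S vs C) = 0
max payoff 5 at {P}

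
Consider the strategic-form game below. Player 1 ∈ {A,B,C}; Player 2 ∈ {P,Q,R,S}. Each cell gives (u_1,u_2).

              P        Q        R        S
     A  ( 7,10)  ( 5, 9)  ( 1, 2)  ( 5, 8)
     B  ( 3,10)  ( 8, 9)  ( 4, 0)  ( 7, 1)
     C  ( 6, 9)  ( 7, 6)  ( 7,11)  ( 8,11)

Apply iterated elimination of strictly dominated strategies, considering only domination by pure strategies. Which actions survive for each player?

P2 drop Q (P beats it: A:10>9 B:10>9 C:9>6)
P1 drop B (C beats it: P:6>3 R:7>4 S:8>7)
P1→{A,C} P2→{P,R,S}

Remaining: P1:{A,C} P2:{P,R,S}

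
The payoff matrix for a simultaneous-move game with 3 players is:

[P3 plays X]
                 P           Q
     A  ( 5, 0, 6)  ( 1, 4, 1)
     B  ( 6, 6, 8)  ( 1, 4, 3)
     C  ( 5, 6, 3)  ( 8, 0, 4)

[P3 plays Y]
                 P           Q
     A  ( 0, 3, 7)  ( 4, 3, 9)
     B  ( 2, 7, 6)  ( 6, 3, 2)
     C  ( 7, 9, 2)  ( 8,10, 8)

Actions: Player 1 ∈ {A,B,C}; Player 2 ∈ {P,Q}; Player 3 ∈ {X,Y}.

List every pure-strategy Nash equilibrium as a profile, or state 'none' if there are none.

(A,P,X): not NE [P1→B gives 6>5; P2→Q gives 4>0; P3→Y gives 7>6]
(A,P,Y): not NE [P1→C gives 7>0]
(A,Q,X): not NE [P1→C gives 8>1; P3→Y gives 9>1]
(A,Q,Y): not NE [P1→C gives 8>4]
(B,P,X): NE
(B,P,Y): not NE [P1→C gives 7>2; P3→X gives 8>6]
(B,Q,X): not NE [P1→C gives 8>1; P2→P gives 6>4]
(B,Q,Y): not NE [P1→C gives 8>6; P2→P gives 7>3; P3→X gives 3>2]
(C,P,X): not NE [P1→B gives 6>5]
(C,P,Y): not NE [P2→Q gives 10>9; P3→X gives 3>2]
(C,Q,X): not NE [P2→P gives 6>0; P3→Y gives 8>4]
(C,Q,Y): NE

NE set: (B,P,X), (C,Q,Y)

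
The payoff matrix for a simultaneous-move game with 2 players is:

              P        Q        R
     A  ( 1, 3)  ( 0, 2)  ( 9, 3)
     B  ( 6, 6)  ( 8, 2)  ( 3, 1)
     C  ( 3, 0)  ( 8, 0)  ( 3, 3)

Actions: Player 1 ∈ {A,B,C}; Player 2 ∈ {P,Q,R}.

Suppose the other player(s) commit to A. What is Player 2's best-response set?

u_2(P vs A) = 3
u_2(Q vs A) = 2
u_2(R vs A) = 3
max payoff 3 at {P,R}

BR_2 = {P,R}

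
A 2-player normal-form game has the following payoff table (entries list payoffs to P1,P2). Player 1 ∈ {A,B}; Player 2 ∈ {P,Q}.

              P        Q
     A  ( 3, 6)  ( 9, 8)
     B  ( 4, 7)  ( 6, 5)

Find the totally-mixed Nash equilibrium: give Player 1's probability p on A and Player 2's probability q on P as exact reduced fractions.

p=1/2, q=3/4

P1 indiff ⇒ q·3+(1-q)·9 = q·4+(1-q)·6 ⇒ q(-1) = (1-q)(-3) ⇒ q = 3/4
P2 indiff ⇒ p·6+(1-p)·7 = p·8+(1-p)·5 ⇒ p(-2) = (1-p)(-2) ⇒ p = 1/2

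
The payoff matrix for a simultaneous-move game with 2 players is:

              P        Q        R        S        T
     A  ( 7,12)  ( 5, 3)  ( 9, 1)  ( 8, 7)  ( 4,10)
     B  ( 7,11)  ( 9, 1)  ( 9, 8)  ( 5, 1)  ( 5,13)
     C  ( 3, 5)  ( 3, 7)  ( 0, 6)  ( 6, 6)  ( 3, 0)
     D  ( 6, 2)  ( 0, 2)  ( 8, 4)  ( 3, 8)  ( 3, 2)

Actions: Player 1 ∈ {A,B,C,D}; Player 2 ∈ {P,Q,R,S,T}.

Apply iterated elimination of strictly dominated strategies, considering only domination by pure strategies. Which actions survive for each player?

P1 drop C (A beats it: P:7>3 Q:5>3 R:9>0 S:8>6 T:4>3)
P1 drop D (A beats it: P:7>6 Q:5>0 R:9>8 S:8>3 T:4>3)
P2 drop Q (P beats it: A:12>3 B:11>1)
P2 drop R (P beats it: A:12>1 B:11>8)
P2 drop S (P beats it: A:12>7 B:11>1)
P1→{A,B} P2→{P,T}

Survivors P1:{A,B} P2:{P,T}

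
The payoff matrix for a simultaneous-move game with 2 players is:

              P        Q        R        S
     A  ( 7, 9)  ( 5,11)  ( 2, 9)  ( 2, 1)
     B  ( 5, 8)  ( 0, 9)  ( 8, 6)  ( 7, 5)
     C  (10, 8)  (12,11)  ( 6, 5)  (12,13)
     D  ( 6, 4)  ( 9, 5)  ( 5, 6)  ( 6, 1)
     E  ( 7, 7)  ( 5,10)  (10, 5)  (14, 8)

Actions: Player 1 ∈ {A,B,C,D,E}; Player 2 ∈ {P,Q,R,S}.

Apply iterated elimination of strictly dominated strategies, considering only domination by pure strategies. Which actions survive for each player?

P1 drop A (C beats it: P:10>7 Q:12>5 R:6>2 S:12>2)
P1 drop B (E beats it: P:7>5 Q:5>0 R:10>8 S:14>7)
P1 drop D (C beats it: P:10>6 Q:12>9 R:6>5 S:12>6)
P2 drop P (Q beats it: C:11>8 E:10>7)
P2 drop R (Q beats it: C:11>5 E:10>5)
P1→{C,E} P2→{Q,S}

IESDS → P1:{C,E} P2:{Q,S}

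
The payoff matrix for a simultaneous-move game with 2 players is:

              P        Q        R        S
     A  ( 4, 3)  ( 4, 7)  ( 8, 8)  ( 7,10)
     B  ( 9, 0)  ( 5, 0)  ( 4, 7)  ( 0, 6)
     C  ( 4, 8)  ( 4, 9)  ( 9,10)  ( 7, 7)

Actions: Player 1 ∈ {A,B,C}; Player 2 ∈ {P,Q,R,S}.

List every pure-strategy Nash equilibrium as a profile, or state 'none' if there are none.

(A,P): not NE [P1→B gives 9>4; P2→S gives 10>3]
(A,Q): not NE [P1→B gives 5>4; P2→S gives 10>7]
(A,R): not NE [P1→C gives 9>8; P2→S gives 10>8]
(A,S): NE
(B,P): not NE [P2→R gives 7>0]
(B,Q): not NE [P2→R gives 7>0]
(B,R): not NE [P1→C gives 9>4]
(B,S): not NE [P1→C gives 7>0; P2→R gives 7>6]
(C,P): not NE [P1→B gives 9>4; P2→R gives 10>8]
(C,Q): not NE [P1→B gives 5>4; P2→R gives 10>9]
(C,R): NE
(C,S): not NE [P2→R gives 10>7]

Nash profiles: (A,S), (C,R)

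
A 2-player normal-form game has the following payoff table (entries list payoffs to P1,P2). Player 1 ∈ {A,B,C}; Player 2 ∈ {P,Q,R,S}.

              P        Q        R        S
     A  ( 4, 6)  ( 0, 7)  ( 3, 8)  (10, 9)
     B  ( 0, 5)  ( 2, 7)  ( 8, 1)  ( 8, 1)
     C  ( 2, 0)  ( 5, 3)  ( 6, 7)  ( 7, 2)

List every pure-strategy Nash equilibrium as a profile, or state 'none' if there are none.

(A,P): not NE [P2→S gives 9>6]
(A,Q): not NE [P1→C gives 5>0; P2→S gives 9>7]
(A,R): not NE [P1→B gives 8>3; P2→S gives 9>8]
(A,S): NE
(B,P): not NE [P1→A gives 4>0; P2→Q gives 7>5]
(B,Q): not NE [P1→C gives 5>2]
(B,R): not NE [P2→Q gives 7>1]
(B,S): not NE [P1→A gives 10>8; P2→Q gives 7>1]
(C,P): not NE [P1→A gives 4>2; P2→R gives 7>0]
(C,Q): not NE [P2→R gives 7>3]
(C,R): not NE [P1→B gives 8>6]
(C,S): not NE [P1→A gives 10>7; P2→R gives 7>2]

Nash profiles: (A,S)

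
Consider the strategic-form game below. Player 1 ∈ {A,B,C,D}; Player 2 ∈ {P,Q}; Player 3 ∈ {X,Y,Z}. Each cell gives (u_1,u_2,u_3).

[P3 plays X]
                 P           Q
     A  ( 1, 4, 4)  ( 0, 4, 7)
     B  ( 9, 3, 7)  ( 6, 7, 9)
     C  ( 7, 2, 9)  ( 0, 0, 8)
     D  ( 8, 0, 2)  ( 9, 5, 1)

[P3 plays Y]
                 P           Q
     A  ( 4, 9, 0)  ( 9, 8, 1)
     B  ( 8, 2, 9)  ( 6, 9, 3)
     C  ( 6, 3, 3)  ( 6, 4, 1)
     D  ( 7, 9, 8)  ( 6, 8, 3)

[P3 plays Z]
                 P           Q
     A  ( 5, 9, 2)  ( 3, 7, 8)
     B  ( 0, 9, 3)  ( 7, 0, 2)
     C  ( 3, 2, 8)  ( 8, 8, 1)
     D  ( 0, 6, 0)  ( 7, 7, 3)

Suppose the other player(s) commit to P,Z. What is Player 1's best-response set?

argmax u_1 = {A}

u_1(A vs P,Z) = 5
u_1(B vs P,Z) = 0
u_1(C vs P,Z) = 3
u_1(D vs P,Z) = 0
max payoff 5 at {A}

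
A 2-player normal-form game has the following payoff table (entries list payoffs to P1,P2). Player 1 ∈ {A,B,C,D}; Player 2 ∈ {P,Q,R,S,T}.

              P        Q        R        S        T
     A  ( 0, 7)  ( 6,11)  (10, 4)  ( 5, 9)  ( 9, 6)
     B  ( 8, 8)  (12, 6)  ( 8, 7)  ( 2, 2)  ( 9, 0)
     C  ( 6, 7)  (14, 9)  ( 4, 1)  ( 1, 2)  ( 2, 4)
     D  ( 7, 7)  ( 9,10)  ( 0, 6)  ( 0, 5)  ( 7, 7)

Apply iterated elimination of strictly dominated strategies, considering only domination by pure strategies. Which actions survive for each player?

P1 drop D (B beats it: P:8>7 Q:12>9 R:8>0 S:2>0 T:9>7)
P2 drop R (P beats it: A:7>4 B:8>7 C:7>1)
P2 drop S (Q beats it: A:11>9 B:6>2 C:9>2)
P2 drop T (P beats it: A:7>6 B:8>0 C:7>4)
P1 drop A (B beats it: P:8>0 Q:12>6)
P1→{B,C} P2→{P,Q}

IESDS → P1:{B,C} P2:{P,Q}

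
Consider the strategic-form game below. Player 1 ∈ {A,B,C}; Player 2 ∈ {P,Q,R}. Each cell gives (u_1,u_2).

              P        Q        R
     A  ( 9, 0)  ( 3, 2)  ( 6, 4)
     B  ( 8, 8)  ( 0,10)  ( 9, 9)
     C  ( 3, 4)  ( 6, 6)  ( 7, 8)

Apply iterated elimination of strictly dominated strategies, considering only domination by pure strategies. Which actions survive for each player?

Survivors P1:{B,C} P2:{Q,R}

P2 drop P (Q beats it: A:2>0 B:10>8 C:6>4)
P1 drop A (C beats it: Q:6>3 R:7>6)
P1→{B,C} P2→{Q,R}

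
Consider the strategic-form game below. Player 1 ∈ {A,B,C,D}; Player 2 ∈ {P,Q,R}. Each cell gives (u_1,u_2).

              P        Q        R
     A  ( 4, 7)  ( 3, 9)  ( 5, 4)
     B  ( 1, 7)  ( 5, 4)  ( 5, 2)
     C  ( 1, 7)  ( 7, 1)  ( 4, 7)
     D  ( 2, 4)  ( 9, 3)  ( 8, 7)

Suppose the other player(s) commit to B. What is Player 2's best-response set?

argmax u_2 = {P}

u_2(P vs B) = 7
u_2(Q vs B) = 4
u_2(R vs B) = 2
max payoff 7 at {P}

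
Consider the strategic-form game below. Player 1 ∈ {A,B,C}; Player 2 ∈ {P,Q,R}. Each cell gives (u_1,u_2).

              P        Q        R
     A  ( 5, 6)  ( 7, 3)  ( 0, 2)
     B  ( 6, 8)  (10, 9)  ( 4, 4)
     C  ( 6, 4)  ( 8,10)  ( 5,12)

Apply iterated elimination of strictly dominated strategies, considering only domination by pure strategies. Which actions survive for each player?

P1 drop A (B beats it: P:6>5 Q:10>7 R:4>0)
P2 drop P (Q beats it: B:9>8 C:10>4)
P1→{B,C} P2→{Q,R}

IESDS → P1:{B,C} P2:{Q,R}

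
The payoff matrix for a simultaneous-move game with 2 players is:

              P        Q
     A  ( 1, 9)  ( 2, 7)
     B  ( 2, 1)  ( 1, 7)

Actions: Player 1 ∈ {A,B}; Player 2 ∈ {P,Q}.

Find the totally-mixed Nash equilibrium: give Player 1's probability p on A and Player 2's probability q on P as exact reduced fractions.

P1 indiff ⇒ q·1+(1-q)·2 = q·2+(1-q)·1 ⇒ q(-1) = (1-q)(-1) ⇒ q = 1/2
P2 indiff ⇒ p·9+(1-p)·1 = p·7+(1-p)·7 ⇒ p(2) = (1-p)(6) ⇒ p = 3/4

p=3/4, q=1/2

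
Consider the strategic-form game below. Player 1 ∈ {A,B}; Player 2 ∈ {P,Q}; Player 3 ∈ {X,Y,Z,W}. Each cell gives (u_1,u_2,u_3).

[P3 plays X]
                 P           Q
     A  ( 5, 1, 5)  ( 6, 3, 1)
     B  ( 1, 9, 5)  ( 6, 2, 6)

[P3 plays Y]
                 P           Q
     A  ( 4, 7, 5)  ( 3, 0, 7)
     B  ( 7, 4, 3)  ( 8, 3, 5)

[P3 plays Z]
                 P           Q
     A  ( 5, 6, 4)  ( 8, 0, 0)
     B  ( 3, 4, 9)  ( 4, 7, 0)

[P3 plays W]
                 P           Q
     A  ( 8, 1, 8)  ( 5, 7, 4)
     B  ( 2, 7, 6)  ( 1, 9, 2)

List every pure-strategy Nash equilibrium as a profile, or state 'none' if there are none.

PSNE: ∅

(A,P,X): not NE [P2→Q gives 3>1; P3→W gives 8>5]
(A,P,Y): not NE [P1→B gives 7>4; P3→W gives 8>5]
(A,P,Z): not NE [P3→W gives 8>4]
(A,P,W): not NE [P2→Q gives 7>1]
(A,Q,X): not NE [P3→Y gives 7>1]
(A,Q,Y): not NE [P1→B gives 8>3; P2→P gives 7>0]
(A,Q,Z): not NE [P2→P gives 6>0; P3→Y gives 7>0]
(A,Q,W): not NE [P3→Y gives 7>4]
(B,P,X): not NE [P1→A gives 5>1; P3→Z gives 9>5]
(B,P,Y): not NE [P3→Z gives 9>3]
(B,P,Z): not NE [P1→A gives 5>3; P2→Q gives 7>4]
(B,P,W): not NE [P1→A gives 8>2; P2→Q gives 9>7; P3→Z gives 9>6]
(B,Q,X): not NE [P2→P gives 9>2]
(B,Q,Y): not NE [P2→P gives 4>3; P3→X gives 6>5]
(B,Q,Z): not NE [P1→A gives 8>4; P3→X gives 6>0]
(B,Q,W): not NE [P1→A gives 5>1; P3→X gives 6>2]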